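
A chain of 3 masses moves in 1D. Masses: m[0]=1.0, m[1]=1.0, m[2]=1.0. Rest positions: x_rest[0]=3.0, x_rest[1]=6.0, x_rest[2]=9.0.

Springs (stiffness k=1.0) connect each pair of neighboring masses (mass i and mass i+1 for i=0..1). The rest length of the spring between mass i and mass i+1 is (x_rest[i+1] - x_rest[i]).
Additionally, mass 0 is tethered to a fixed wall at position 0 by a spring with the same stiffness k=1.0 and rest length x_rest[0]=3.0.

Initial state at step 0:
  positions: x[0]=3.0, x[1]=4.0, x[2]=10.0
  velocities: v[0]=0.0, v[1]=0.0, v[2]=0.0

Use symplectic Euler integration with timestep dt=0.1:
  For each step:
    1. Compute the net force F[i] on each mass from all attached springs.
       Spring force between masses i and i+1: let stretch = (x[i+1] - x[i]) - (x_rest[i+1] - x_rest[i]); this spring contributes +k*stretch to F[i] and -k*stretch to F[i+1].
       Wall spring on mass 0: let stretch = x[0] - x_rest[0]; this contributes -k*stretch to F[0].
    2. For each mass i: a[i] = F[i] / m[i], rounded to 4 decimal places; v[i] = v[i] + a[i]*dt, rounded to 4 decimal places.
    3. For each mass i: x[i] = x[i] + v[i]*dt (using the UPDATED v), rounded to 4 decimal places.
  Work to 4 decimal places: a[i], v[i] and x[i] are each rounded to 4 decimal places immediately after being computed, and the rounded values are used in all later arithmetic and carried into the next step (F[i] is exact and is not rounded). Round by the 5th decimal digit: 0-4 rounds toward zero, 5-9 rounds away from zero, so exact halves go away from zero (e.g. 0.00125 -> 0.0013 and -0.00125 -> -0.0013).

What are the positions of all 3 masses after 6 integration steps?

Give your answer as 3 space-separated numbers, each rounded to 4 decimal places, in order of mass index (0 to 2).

Step 0: x=[3.0000 4.0000 10.0000] v=[0.0000 0.0000 0.0000]
Step 1: x=[2.9800 4.0500 9.9700] v=[-0.2000 0.5000 -0.3000]
Step 2: x=[2.9409 4.1485 9.9108] v=[-0.3910 0.9850 -0.5920]
Step 3: x=[2.8845 4.2926 9.8240] v=[-0.5643 1.4405 -0.8682]
Step 4: x=[2.8133 4.4779 9.7119] v=[-0.7119 1.8528 -1.1213]
Step 5: x=[2.7306 4.6989 9.5774] v=[-0.8268 2.2097 -1.3447]
Step 6: x=[2.6403 4.9490 9.4241] v=[-0.9030 2.5007 -1.5326]

Answer: 2.6403 4.9490 9.4241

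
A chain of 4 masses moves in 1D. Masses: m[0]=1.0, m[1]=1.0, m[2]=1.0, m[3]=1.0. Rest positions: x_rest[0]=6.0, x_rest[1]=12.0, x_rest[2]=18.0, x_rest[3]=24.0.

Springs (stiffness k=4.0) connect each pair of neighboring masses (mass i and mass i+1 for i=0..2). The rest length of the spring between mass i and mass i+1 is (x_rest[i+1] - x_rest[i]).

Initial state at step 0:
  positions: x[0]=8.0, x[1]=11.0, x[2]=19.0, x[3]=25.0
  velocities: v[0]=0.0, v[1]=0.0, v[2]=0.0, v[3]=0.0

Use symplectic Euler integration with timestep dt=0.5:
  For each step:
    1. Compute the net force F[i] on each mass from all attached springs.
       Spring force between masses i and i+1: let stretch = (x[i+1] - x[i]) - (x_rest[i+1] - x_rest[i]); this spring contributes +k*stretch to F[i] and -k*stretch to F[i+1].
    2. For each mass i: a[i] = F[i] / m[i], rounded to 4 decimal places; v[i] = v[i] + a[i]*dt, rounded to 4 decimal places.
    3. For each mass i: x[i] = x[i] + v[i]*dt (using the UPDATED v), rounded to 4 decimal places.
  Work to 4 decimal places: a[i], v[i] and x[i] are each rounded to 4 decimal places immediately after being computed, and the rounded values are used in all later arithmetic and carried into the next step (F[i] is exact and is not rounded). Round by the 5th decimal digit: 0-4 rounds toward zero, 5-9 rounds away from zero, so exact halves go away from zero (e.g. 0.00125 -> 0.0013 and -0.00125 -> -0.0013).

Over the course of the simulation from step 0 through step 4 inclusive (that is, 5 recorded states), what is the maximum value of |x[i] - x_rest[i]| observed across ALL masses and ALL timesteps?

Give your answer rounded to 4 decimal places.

Step 0: x=[8.0000 11.0000 19.0000 25.0000] v=[0.0000 0.0000 0.0000 0.0000]
Step 1: x=[5.0000 16.0000 17.0000 25.0000] v=[-6.0000 10.0000 -4.0000 0.0000]
Step 2: x=[7.0000 11.0000 22.0000 23.0000] v=[4.0000 -10.0000 10.0000 -4.0000]
Step 3: x=[7.0000 13.0000 17.0000 26.0000] v=[0.0000 4.0000 -10.0000 6.0000]
Step 4: x=[7.0000 13.0000 17.0000 26.0000] v=[0.0000 0.0000 0.0000 0.0000]
Max displacement = 4.0000

Answer: 4.0000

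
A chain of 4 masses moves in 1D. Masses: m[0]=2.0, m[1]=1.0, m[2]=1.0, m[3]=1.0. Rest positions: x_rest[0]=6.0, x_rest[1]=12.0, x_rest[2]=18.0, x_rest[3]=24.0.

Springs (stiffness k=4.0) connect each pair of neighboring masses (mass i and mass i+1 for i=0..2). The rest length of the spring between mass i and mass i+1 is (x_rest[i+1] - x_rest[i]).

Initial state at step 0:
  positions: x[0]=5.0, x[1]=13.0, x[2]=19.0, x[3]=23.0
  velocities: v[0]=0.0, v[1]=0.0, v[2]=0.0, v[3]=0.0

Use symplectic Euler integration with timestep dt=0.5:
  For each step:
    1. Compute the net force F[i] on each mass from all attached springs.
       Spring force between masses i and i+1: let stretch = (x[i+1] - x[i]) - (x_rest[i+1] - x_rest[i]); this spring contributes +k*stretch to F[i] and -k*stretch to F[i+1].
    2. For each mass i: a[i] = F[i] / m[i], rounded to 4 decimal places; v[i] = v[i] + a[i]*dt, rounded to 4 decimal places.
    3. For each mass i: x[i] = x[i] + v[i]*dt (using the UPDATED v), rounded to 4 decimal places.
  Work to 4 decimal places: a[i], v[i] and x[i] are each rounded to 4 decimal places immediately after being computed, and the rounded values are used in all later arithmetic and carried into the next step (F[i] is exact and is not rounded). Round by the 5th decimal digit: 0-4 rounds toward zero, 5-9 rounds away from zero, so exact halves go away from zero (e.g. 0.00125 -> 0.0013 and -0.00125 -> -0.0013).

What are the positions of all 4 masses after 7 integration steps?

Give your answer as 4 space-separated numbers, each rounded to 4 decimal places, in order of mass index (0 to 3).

Step 0: x=[5.0000 13.0000 19.0000 23.0000] v=[0.0000 0.0000 0.0000 0.0000]
Step 1: x=[6.0000 11.0000 17.0000 25.0000] v=[2.0000 -4.0000 -4.0000 4.0000]
Step 2: x=[6.5000 10.0000 17.0000 25.0000] v=[1.0000 -2.0000 0.0000 0.0000]
Step 3: x=[5.7500 12.5000 18.0000 23.0000] v=[-1.5000 5.0000 2.0000 -4.0000]
Step 4: x=[5.3750 13.7500 18.5000 22.0000] v=[-0.7500 2.5000 1.0000 -2.0000]
Step 5: x=[6.1875 11.3750 17.7500 23.5000] v=[1.6250 -4.7500 -1.5000 3.0000]
Step 6: x=[6.5938 10.1875 16.3750 25.2500] v=[0.8125 -2.3750 -2.7500 3.5000]
Step 7: x=[5.7969 11.5938 17.6875 24.1250] v=[-1.5938 2.8126 2.6250 -2.2500]

Answer: 5.7969 11.5938 17.6875 24.1250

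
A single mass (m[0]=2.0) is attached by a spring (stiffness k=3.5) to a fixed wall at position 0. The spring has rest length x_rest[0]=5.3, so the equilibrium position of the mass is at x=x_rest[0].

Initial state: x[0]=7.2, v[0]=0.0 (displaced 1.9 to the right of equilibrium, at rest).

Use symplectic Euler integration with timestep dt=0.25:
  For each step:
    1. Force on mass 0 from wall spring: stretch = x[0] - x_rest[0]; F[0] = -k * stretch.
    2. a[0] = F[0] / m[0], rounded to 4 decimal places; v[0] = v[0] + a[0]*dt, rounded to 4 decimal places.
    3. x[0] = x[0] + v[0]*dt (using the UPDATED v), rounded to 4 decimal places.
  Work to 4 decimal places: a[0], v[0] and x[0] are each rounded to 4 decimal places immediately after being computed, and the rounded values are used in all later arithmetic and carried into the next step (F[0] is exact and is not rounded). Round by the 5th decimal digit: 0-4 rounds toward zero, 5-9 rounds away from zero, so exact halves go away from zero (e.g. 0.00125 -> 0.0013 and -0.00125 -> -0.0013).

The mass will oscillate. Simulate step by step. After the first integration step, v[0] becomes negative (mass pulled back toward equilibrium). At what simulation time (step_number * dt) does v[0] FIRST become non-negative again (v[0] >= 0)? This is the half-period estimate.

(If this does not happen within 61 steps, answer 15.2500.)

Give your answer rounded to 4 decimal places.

Answer: 2.5000

Derivation:
Step 0: x=[7.2000] v=[0.0000]
Step 1: x=[6.9922] v=[-0.8313]
Step 2: x=[6.5993] v=[-1.5717]
Step 3: x=[6.0643] v=[-2.1402]
Step 4: x=[5.4457] v=[-2.4746]
Step 5: x=[4.8111] v=[-2.5384]
Step 6: x=[4.2300] v=[-2.3245]
Step 7: x=[3.7659] v=[-1.8564]
Step 8: x=[3.4696] v=[-1.1852]
Step 9: x=[3.3735] v=[-0.3844]
Step 10: x=[3.4881] v=[0.4585]
First v>=0 after going negative at step 10, time=2.5000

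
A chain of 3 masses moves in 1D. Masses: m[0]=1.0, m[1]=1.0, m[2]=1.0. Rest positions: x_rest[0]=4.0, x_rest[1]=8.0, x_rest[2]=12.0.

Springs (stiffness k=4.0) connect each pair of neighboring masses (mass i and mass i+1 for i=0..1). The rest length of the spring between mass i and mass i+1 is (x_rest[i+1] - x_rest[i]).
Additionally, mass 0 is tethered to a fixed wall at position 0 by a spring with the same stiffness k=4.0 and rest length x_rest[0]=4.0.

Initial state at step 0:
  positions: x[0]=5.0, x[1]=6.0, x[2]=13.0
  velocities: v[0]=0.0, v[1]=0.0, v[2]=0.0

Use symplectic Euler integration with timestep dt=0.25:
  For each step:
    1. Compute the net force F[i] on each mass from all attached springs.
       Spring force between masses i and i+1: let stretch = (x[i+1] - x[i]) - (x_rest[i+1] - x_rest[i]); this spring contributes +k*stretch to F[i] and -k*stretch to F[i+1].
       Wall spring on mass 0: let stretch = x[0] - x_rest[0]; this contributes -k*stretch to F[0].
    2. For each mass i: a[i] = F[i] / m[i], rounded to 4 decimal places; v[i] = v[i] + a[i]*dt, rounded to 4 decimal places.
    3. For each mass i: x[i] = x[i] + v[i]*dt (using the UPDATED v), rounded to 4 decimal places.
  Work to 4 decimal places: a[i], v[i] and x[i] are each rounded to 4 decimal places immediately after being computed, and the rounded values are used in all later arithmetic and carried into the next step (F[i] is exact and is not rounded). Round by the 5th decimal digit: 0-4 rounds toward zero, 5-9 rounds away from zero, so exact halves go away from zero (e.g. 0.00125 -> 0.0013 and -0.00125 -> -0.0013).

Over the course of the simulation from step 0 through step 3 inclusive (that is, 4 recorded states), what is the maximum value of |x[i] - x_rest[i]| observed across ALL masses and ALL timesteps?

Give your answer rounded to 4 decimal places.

Answer: 2.0156

Derivation:
Step 0: x=[5.0000 6.0000 13.0000] v=[0.0000 0.0000 0.0000]
Step 1: x=[4.0000 7.5000 12.2500] v=[-4.0000 6.0000 -3.0000]
Step 2: x=[2.8750 9.3125 11.3125] v=[-4.5000 7.2500 -3.7500]
Step 3: x=[2.6406 10.0156 10.8750] v=[-0.9375 2.8125 -1.7500]
Max displacement = 2.0156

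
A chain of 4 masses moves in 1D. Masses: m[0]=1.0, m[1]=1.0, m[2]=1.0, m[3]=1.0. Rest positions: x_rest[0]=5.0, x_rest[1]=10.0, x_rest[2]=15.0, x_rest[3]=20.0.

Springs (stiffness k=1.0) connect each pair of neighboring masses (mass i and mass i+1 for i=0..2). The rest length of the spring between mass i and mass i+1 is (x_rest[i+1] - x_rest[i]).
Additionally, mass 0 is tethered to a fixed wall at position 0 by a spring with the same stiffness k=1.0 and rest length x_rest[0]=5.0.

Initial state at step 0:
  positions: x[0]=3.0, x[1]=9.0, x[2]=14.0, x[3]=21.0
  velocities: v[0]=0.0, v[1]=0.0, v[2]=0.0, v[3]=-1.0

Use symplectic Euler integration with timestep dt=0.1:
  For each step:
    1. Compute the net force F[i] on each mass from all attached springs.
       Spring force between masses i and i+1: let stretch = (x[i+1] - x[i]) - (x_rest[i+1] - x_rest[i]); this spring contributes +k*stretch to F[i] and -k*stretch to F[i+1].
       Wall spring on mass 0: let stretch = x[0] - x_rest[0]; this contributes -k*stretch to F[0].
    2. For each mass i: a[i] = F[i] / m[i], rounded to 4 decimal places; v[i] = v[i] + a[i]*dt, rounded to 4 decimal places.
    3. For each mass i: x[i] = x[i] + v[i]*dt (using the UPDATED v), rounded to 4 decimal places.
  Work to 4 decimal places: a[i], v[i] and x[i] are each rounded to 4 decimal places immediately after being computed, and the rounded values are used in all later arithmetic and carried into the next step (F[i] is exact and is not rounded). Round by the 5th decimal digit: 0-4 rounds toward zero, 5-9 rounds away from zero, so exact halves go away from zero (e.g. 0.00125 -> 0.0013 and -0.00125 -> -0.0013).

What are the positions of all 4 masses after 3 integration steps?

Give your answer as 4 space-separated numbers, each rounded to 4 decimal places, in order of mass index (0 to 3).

Step 0: x=[3.0000 9.0000 14.0000 21.0000] v=[0.0000 0.0000 0.0000 -1.0000]
Step 1: x=[3.0300 8.9900 14.0200 20.8800] v=[0.3000 -0.1000 0.2000 -1.2000]
Step 2: x=[3.0893 8.9707 14.0583 20.7414] v=[0.5930 -0.1930 0.3830 -1.3860]
Step 3: x=[3.1765 8.9435 14.1126 20.5860] v=[0.8722 -0.2724 0.5426 -1.5543]

Answer: 3.1765 8.9435 14.1126 20.5860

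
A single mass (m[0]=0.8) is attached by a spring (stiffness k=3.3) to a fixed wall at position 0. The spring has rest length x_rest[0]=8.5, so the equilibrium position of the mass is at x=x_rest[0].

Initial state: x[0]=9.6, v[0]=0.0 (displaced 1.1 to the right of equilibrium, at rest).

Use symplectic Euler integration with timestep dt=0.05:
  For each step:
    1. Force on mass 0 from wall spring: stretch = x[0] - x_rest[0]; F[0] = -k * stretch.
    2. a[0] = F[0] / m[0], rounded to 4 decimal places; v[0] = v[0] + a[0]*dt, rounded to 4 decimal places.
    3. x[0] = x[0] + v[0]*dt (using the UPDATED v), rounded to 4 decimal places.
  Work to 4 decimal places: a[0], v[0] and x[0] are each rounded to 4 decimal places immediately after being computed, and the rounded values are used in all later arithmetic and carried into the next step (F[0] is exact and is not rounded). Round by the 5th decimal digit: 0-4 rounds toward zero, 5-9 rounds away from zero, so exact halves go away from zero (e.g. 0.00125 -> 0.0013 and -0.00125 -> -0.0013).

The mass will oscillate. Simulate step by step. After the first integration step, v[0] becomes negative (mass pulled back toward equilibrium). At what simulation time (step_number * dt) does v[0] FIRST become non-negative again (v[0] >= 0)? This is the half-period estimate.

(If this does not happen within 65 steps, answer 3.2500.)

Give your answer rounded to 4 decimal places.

Answer: 1.5500

Derivation:
Step 0: x=[9.6000] v=[0.0000]
Step 1: x=[9.5887] v=[-0.2269]
Step 2: x=[9.5661] v=[-0.4514]
Step 3: x=[9.5325] v=[-0.6713]
Step 4: x=[9.4883] v=[-0.8843]
Step 5: x=[9.4339] v=[-1.0881]
Step 6: x=[9.3699] v=[-1.2807]
Step 7: x=[9.2969] v=[-1.4601]
Step 8: x=[9.2157] v=[-1.6245]
Step 9: x=[9.1271] v=[-1.7721]
Step 10: x=[9.0320] v=[-1.9014]
Step 11: x=[8.9314] v=[-2.0111]
Step 12: x=[8.8264] v=[-2.1001]
Step 13: x=[8.7180] v=[-2.1674]
Step 14: x=[8.6074] v=[-2.2124]
Step 15: x=[8.4957] v=[-2.2346]
Step 16: x=[8.3840] v=[-2.2337]
Step 17: x=[8.2735] v=[-2.2098]
Step 18: x=[8.1653] v=[-2.1631]
Step 19: x=[8.0606] v=[-2.0941]
Step 20: x=[7.9604] v=[-2.0035]
Step 21: x=[7.8658] v=[-1.8922]
Step 22: x=[7.7777] v=[-1.7614]
Step 23: x=[7.6971] v=[-1.6124]
Step 24: x=[7.6248] v=[-1.4468]
Step 25: x=[7.5615] v=[-1.2663]
Step 26: x=[7.5079] v=[-1.0727]
Step 27: x=[7.4645] v=[-0.8681]
Step 28: x=[7.4318] v=[-0.6545]
Step 29: x=[7.4101] v=[-0.4342]
Step 30: x=[7.3996] v=[-0.2094]
Step 31: x=[7.4005] v=[0.0176]
First v>=0 after going negative at step 31, time=1.5500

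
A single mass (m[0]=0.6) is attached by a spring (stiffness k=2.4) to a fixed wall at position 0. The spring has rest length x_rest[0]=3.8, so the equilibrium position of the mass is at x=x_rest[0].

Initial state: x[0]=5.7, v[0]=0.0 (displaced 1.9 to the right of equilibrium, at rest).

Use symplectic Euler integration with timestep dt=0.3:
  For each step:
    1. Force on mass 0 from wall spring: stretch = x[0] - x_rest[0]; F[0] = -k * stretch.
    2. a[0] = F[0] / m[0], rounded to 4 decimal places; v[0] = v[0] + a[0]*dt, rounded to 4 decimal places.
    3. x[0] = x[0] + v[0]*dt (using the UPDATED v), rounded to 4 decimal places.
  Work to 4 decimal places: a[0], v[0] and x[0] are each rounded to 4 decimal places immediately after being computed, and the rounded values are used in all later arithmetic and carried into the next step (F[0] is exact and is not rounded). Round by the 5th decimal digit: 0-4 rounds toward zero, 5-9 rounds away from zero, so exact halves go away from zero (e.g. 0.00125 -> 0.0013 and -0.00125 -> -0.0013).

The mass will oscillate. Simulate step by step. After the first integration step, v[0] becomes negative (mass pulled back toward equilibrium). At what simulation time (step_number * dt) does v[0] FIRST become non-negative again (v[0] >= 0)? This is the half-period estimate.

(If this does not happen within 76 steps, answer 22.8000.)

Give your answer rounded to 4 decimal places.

Answer: 1.8000

Derivation:
Step 0: x=[5.7000] v=[0.0000]
Step 1: x=[5.0160] v=[-2.2800]
Step 2: x=[3.8942] v=[-3.7392]
Step 3: x=[2.7385] v=[-3.8522]
Step 4: x=[1.9650] v=[-2.5784]
Step 5: x=[1.8521] v=[-0.3764]
Step 6: x=[2.4404] v=[1.9611]
First v>=0 after going negative at step 6, time=1.8000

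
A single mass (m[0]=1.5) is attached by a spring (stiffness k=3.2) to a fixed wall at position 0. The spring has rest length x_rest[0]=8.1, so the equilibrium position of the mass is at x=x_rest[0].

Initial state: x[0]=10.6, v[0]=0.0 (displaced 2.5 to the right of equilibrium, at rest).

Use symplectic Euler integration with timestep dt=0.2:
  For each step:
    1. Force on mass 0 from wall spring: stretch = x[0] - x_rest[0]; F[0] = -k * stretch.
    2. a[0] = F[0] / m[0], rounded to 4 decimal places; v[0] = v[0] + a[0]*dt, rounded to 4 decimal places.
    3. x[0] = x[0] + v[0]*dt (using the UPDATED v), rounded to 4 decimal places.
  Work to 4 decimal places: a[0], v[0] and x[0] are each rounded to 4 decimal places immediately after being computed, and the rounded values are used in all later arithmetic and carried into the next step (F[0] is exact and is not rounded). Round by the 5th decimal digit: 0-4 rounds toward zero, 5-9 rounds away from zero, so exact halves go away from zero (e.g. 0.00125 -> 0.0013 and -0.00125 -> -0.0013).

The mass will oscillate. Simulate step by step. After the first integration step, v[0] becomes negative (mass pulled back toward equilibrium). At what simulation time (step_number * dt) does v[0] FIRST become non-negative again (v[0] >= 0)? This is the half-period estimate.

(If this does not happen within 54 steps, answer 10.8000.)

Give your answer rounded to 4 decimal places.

Step 0: x=[10.6000] v=[0.0000]
Step 1: x=[10.3867] v=[-1.0667]
Step 2: x=[9.9782] v=[-2.0424]
Step 3: x=[9.4094] v=[-2.8438]
Step 4: x=[8.7289] v=[-3.4025]
Step 5: x=[7.9947] v=[-3.6708]
Step 6: x=[7.2695] v=[-3.6259]
Step 7: x=[6.6152] v=[-3.2716]
Step 8: x=[6.0876] v=[-2.6381]
Step 9: x=[5.7317] v=[-1.7795]
Step 10: x=[5.5779] v=[-0.7690]
Step 11: x=[5.6393] v=[0.3071]
First v>=0 after going negative at step 11, time=2.2000

Answer: 2.2000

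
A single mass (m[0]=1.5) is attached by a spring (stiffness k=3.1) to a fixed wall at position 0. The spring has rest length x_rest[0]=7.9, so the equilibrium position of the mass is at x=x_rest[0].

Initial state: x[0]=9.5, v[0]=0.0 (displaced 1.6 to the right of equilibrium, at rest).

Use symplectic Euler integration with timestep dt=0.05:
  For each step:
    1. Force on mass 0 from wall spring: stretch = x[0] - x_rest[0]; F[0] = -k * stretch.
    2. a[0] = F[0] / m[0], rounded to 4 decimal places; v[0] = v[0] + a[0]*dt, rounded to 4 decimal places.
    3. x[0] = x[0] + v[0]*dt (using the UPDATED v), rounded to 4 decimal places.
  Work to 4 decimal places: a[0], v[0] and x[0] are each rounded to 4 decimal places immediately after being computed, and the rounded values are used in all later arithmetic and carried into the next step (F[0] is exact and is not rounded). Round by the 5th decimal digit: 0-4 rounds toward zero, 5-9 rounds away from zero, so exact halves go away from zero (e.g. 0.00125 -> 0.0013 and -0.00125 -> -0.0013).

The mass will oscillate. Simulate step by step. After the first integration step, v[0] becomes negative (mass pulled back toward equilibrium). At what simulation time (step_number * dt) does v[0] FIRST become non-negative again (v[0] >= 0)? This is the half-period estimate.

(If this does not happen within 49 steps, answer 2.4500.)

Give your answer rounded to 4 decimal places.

Answer: 2.2000

Derivation:
Step 0: x=[9.5000] v=[0.0000]
Step 1: x=[9.4917] v=[-0.1653]
Step 2: x=[9.4752] v=[-0.3298]
Step 3: x=[9.4506] v=[-0.4926]
Step 4: x=[9.4180] v=[-0.6528]
Step 5: x=[9.3775] v=[-0.8097]
Step 6: x=[9.3294] v=[-0.9624]
Step 7: x=[9.2739] v=[-1.1101]
Step 8: x=[9.2113] v=[-1.2521]
Step 9: x=[9.1419] v=[-1.3876]
Step 10: x=[9.0661] v=[-1.5159]
Step 11: x=[8.9843] v=[-1.6364]
Step 12: x=[8.8969] v=[-1.7484]
Step 13: x=[8.8043] v=[-1.8514]
Step 14: x=[8.7071] v=[-1.9448]
Step 15: x=[8.6057] v=[-2.0282]
Step 16: x=[8.5006] v=[-2.1011]
Step 17: x=[8.3924] v=[-2.1632]
Step 18: x=[8.2817] v=[-2.2141]
Step 19: x=[8.1690] v=[-2.2535]
Step 20: x=[8.0549] v=[-2.2813]
Step 21: x=[7.9400] v=[-2.2973]
Step 22: x=[7.8249] v=[-2.3014]
Step 23: x=[7.7102] v=[-2.2936]
Step 24: x=[7.5965] v=[-2.2740]
Step 25: x=[7.4844] v=[-2.2426]
Step 26: x=[7.3744] v=[-2.1997]
Step 27: x=[7.2671] v=[-2.1454]
Step 28: x=[7.1631] v=[-2.0800]
Step 29: x=[7.0629] v=[-2.0039]
Step 30: x=[6.9670] v=[-1.9174]
Step 31: x=[6.8760] v=[-1.8210]
Step 32: x=[6.7902] v=[-1.7152]
Step 33: x=[6.7102] v=[-1.6005]
Step 34: x=[6.6363] v=[-1.4776]
Step 35: x=[6.5690] v=[-1.3470]
Step 36: x=[6.5085] v=[-1.2095]
Step 37: x=[6.4552] v=[-1.0657]
Step 38: x=[6.4094] v=[-0.9164]
Step 39: x=[6.3713] v=[-0.7624]
Step 40: x=[6.3411] v=[-0.6044]
Step 41: x=[6.3189] v=[-0.4433]
Step 42: x=[6.3049] v=[-0.2799]
Step 43: x=[6.2991] v=[-0.1151]
Step 44: x=[6.3016] v=[0.0503]
First v>=0 after going negative at step 44, time=2.2000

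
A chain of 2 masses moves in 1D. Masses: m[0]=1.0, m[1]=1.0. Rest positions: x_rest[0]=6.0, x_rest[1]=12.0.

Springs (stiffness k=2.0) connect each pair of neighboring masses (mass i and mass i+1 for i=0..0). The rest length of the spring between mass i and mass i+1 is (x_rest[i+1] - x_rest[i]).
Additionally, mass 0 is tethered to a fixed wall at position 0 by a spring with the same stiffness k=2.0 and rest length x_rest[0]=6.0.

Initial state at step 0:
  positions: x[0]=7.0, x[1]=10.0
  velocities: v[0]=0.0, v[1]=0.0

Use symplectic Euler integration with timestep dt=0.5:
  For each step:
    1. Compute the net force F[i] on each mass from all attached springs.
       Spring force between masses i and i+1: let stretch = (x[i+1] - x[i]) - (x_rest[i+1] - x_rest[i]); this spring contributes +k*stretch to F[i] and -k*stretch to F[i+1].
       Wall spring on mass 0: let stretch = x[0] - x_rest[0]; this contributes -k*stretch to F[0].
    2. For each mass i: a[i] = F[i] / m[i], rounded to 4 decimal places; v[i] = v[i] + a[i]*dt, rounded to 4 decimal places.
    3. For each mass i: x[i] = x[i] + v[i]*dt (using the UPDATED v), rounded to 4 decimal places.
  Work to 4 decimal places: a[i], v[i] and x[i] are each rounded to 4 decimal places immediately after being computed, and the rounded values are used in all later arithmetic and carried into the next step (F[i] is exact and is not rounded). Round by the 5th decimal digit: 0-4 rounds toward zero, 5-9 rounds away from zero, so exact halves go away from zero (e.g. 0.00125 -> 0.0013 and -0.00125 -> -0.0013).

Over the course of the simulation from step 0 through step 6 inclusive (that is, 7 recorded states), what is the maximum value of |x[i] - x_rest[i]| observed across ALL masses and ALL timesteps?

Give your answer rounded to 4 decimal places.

Answer: 2.2813

Derivation:
Step 0: x=[7.0000 10.0000] v=[0.0000 0.0000]
Step 1: x=[5.0000 11.5000] v=[-4.0000 3.0000]
Step 2: x=[3.7500 12.7500] v=[-2.5000 2.5000]
Step 3: x=[5.1250 12.5000] v=[2.7500 -0.5000]
Step 4: x=[7.6250 11.5625] v=[5.0000 -1.8750]
Step 5: x=[8.2813 11.6563] v=[1.3125 0.1875]
Step 6: x=[6.4844 13.0626] v=[-3.5938 2.8125]
Max displacement = 2.2813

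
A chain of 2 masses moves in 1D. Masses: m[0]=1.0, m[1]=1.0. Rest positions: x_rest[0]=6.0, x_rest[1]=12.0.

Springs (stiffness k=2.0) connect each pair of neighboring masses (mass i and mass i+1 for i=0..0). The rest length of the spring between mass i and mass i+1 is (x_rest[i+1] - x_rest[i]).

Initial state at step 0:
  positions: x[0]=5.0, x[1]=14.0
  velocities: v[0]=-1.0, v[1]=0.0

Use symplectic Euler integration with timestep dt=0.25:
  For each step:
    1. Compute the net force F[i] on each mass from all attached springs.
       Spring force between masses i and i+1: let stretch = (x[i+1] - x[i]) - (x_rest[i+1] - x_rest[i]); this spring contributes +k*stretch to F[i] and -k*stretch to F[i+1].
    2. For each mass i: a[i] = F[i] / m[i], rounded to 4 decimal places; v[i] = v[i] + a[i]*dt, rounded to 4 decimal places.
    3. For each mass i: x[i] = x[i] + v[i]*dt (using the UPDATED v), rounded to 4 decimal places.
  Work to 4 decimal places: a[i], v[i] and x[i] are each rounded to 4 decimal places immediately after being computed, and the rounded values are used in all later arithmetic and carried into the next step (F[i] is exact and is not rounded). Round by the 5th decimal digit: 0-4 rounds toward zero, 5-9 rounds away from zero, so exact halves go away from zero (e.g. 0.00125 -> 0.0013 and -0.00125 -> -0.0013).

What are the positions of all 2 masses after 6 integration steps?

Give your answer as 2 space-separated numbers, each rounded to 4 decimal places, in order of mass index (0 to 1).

Step 0: x=[5.0000 14.0000] v=[-1.0000 0.0000]
Step 1: x=[5.1250 13.6250] v=[0.5000 -1.5000]
Step 2: x=[5.5625 12.9375] v=[1.7500 -2.7500]
Step 3: x=[6.1719 12.0781] v=[2.4375 -3.4375]
Step 4: x=[6.7696 11.2305] v=[2.3906 -3.3906]
Step 5: x=[7.1749 10.5752] v=[1.6211 -2.6211]
Step 6: x=[7.2552 10.2449] v=[0.3213 -1.3213]

Answer: 7.2552 10.2449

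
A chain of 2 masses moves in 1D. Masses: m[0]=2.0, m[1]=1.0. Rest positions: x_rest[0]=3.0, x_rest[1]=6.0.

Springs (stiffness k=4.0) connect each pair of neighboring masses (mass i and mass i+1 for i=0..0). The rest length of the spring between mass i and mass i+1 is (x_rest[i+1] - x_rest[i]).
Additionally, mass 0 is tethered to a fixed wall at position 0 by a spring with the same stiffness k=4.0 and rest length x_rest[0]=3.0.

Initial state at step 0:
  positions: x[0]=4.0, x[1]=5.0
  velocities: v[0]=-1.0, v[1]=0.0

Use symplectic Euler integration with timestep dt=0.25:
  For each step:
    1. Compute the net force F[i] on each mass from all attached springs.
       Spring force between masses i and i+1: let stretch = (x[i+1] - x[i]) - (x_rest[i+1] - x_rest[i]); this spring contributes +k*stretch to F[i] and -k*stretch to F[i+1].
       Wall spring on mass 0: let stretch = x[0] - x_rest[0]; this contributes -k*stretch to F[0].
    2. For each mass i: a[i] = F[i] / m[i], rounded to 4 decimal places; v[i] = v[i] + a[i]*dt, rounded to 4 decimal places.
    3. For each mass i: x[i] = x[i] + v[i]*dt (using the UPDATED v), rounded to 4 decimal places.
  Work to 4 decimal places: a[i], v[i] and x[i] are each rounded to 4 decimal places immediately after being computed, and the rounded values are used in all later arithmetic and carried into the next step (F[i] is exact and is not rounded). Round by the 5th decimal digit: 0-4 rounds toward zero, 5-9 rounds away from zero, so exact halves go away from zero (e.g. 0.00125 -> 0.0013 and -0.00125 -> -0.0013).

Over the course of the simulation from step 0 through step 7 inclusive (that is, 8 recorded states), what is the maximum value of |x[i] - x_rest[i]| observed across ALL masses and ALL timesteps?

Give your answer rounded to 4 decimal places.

Answer: 1.3550

Derivation:
Step 0: x=[4.0000 5.0000] v=[-1.0000 0.0000]
Step 1: x=[3.3750 5.5000] v=[-2.5000 2.0000]
Step 2: x=[2.5938 6.2188] v=[-3.1250 2.8750]
Step 3: x=[1.9415 6.7813] v=[-2.6094 2.2500]
Step 4: x=[1.6514 6.8839] v=[-1.1603 0.4102]
Step 5: x=[1.8090 6.4283] v=[0.6303 -1.8223]
Step 6: x=[2.3179 5.5679] v=[2.0355 -3.4416]
Step 7: x=[2.9433 4.6450] v=[2.5016 -3.6916]
Max displacement = 1.3550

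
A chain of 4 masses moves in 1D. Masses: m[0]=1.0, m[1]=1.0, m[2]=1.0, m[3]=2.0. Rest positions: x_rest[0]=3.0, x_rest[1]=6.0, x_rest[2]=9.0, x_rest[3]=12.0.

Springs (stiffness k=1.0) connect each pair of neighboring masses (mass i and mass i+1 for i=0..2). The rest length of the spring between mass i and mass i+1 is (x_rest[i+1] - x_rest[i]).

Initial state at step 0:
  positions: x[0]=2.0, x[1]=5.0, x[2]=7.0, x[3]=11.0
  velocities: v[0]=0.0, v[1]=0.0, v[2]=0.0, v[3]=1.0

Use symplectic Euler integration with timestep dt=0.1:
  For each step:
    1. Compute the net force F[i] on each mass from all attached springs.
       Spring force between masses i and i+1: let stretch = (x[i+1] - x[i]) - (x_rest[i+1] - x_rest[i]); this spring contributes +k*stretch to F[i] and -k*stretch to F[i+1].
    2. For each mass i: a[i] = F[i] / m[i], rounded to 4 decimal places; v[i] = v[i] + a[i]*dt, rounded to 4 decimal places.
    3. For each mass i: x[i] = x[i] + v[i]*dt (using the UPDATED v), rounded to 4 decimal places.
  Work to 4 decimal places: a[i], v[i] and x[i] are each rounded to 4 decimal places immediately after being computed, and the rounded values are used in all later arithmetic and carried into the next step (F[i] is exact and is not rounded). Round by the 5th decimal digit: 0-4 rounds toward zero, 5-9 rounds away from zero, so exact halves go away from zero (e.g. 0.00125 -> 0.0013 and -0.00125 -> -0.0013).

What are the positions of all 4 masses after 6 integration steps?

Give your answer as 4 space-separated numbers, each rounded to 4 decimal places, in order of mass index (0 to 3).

Answer: 1.9934 4.8175 7.4166 11.4864

Derivation:
Step 0: x=[2.0000 5.0000 7.0000 11.0000] v=[0.0000 0.0000 0.0000 1.0000]
Step 1: x=[2.0000 4.9900 7.0200 11.0950] v=[0.0000 -0.1000 0.2000 0.9500]
Step 2: x=[1.9999 4.9704 7.0605 11.1846] v=[-0.0010 -0.1960 0.4045 0.8963]
Step 3: x=[1.9995 4.9420 7.1213 11.2686] v=[-0.0040 -0.2840 0.6079 0.8401]
Step 4: x=[1.9985 4.9060 7.2018 11.3469] v=[-0.0098 -0.3603 0.8047 0.7827]
Step 5: x=[1.9966 4.8639 7.3008 11.4194] v=[-0.0191 -0.4215 0.9896 0.7254]
Step 6: x=[1.9934 4.8175 7.4166 11.4864] v=[-0.0324 -0.4645 1.1578 0.6695]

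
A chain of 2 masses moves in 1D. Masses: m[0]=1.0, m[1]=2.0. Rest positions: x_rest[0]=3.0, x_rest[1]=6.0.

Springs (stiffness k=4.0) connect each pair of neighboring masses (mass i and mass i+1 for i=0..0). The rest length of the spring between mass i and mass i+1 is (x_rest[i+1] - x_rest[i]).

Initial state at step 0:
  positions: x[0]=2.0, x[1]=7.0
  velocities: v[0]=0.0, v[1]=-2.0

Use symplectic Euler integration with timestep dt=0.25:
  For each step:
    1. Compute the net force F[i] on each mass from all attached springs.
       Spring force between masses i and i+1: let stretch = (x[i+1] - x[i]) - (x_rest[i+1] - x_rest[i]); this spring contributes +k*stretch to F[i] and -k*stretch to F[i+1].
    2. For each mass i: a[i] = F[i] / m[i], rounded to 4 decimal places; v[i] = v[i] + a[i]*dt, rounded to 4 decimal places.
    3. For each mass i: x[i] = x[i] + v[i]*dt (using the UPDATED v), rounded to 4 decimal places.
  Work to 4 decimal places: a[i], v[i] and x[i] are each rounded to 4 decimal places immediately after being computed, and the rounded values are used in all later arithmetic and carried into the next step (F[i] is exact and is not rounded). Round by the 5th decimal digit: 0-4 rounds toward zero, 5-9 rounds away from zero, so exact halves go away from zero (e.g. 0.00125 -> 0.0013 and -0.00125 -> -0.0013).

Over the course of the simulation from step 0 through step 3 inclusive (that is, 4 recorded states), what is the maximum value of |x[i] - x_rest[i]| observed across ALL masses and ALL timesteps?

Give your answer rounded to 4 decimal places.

Answer: 1.3398

Derivation:
Step 0: x=[2.0000 7.0000] v=[0.0000 -2.0000]
Step 1: x=[2.5000 6.2500] v=[2.0000 -3.0000]
Step 2: x=[3.1875 5.4063] v=[2.7500 -3.3750]
Step 3: x=[3.6797 4.6602] v=[1.9688 -2.9844]
Max displacement = 1.3398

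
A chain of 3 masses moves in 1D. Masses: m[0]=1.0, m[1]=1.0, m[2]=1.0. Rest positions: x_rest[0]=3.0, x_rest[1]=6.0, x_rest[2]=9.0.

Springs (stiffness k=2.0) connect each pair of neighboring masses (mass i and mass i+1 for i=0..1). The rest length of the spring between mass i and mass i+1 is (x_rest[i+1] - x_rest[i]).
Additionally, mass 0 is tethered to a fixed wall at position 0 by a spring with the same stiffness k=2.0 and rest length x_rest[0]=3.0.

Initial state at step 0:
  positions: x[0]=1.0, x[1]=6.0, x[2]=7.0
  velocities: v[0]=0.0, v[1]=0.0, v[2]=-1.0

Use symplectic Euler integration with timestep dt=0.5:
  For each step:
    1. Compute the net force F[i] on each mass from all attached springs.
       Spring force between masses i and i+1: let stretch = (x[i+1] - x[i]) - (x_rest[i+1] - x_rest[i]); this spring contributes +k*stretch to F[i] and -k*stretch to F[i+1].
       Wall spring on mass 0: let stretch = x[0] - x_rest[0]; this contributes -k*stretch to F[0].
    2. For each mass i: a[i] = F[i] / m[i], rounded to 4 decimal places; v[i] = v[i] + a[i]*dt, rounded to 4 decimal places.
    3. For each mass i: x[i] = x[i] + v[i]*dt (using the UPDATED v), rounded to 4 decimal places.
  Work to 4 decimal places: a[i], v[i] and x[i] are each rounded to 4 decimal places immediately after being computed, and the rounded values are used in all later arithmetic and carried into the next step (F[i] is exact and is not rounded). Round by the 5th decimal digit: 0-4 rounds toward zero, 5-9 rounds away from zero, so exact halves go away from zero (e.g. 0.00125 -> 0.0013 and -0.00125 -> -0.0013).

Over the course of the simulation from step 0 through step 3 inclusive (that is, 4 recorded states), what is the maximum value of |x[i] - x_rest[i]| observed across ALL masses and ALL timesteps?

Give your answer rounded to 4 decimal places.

Answer: 2.7500

Derivation:
Step 0: x=[1.0000 6.0000 7.0000] v=[0.0000 0.0000 -1.0000]
Step 1: x=[3.0000 4.0000 7.5000] v=[4.0000 -4.0000 1.0000]
Step 2: x=[4.0000 3.2500 7.7500] v=[2.0000 -1.5000 0.5000]
Step 3: x=[2.6250 5.1250 7.2500] v=[-2.7500 3.7500 -1.0000]
Max displacement = 2.7500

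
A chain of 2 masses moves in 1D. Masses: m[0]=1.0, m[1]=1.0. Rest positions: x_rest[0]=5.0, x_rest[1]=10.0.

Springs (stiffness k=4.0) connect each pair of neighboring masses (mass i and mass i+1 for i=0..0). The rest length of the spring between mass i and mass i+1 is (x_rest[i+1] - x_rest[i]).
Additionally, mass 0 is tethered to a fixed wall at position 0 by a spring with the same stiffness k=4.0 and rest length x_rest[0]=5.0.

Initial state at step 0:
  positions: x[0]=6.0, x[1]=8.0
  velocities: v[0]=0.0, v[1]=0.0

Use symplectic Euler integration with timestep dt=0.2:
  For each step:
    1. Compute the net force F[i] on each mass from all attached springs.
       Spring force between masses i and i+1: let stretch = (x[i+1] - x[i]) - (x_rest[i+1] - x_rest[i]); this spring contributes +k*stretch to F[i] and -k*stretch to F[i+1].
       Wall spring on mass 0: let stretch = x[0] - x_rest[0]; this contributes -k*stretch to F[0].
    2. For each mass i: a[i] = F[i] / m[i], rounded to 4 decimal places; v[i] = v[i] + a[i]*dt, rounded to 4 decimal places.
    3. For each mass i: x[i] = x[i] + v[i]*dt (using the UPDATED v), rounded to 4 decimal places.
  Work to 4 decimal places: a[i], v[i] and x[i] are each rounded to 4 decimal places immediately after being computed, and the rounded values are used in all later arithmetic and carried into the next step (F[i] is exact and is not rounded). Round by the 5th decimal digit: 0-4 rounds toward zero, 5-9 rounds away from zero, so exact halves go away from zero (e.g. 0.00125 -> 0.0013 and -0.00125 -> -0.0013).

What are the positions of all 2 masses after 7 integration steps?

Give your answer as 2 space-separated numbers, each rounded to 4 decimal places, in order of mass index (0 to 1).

Step 0: x=[6.0000 8.0000] v=[0.0000 0.0000]
Step 1: x=[5.3600 8.4800] v=[-3.2000 2.4000]
Step 2: x=[4.3616 9.2608] v=[-4.9920 3.9040]
Step 3: x=[3.4492 10.0577] v=[-4.5619 3.9846]
Step 4: x=[3.0423 10.5973] v=[-2.0345 2.6978]
Step 5: x=[3.3574 10.7281] v=[1.5757 0.6538]
Step 6: x=[4.3147 10.4795] v=[4.7863 -1.2428]
Step 7: x=[5.5680 10.0446] v=[6.2664 -2.1746]

Answer: 5.5680 10.0446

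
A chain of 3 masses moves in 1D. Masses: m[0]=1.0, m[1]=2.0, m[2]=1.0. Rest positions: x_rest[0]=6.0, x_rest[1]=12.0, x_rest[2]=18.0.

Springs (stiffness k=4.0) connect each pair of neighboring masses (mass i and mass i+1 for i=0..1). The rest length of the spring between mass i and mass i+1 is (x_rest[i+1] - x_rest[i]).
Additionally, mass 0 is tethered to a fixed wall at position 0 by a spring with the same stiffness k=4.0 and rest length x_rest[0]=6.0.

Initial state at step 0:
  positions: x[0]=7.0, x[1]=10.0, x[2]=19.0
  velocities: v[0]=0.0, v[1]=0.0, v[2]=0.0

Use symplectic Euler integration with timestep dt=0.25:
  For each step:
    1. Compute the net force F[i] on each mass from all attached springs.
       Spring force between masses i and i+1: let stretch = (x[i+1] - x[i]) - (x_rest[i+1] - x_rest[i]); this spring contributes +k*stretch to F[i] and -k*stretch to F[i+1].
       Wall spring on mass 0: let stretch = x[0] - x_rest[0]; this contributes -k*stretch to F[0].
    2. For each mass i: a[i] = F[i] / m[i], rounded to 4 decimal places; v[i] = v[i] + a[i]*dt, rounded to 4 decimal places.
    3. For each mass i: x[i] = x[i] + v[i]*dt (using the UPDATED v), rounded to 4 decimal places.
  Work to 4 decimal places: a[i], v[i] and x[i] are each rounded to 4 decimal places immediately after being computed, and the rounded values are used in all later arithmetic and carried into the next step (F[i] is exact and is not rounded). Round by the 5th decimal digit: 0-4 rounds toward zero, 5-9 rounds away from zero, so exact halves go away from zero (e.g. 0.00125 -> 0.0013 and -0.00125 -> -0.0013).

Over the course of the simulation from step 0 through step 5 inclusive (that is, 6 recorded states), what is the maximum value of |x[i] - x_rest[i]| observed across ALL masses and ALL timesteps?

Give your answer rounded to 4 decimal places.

Step 0: x=[7.0000 10.0000 19.0000] v=[0.0000 0.0000 0.0000]
Step 1: x=[6.0000 10.7500 18.2500] v=[-4.0000 3.0000 -3.0000]
Step 2: x=[4.6875 11.8438 17.1250] v=[-5.2500 4.3750 -4.5000]
Step 3: x=[3.9922 12.7032 16.1797] v=[-2.7812 3.4375 -3.7812]
Step 4: x=[4.4766 12.9083 15.8653] v=[1.9376 0.8203 -1.2577]
Step 5: x=[5.9498 12.4290 16.3116] v=[5.8927 -1.9171 1.7853]
Max displacement = 2.1347

Answer: 2.1347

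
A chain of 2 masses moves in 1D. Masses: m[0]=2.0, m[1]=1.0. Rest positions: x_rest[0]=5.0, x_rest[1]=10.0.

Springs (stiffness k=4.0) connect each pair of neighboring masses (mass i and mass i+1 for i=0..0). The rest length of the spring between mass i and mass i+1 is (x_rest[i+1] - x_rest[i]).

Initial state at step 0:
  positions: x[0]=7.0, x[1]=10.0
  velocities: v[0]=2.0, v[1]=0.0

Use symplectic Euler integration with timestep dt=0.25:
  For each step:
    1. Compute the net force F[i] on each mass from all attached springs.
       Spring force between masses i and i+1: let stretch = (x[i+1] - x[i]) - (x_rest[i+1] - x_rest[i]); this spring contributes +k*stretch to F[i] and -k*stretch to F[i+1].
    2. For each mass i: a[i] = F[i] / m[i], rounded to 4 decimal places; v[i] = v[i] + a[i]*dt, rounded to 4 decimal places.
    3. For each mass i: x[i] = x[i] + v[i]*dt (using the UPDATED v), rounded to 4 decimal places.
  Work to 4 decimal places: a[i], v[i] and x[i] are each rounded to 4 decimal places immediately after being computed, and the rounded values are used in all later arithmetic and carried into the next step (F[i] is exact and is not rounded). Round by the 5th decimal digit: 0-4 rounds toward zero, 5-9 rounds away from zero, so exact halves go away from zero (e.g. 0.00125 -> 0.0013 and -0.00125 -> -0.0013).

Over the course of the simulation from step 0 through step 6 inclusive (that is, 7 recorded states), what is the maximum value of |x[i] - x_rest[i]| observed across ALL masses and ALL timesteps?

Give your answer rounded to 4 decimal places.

Answer: 4.5193

Derivation:
Step 0: x=[7.0000 10.0000] v=[2.0000 0.0000]
Step 1: x=[7.2500 10.5000] v=[1.0000 2.0000]
Step 2: x=[7.2813 11.4375] v=[0.1250 3.7500]
Step 3: x=[7.2071 12.5860] v=[-0.2969 4.5938]
Step 4: x=[7.1802 13.6397] v=[-0.1075 4.2149]
Step 5: x=[7.3358 14.3286] v=[0.6223 2.7554]
Step 6: x=[7.7405 14.5193] v=[1.6187 0.7626]
Max displacement = 4.5193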